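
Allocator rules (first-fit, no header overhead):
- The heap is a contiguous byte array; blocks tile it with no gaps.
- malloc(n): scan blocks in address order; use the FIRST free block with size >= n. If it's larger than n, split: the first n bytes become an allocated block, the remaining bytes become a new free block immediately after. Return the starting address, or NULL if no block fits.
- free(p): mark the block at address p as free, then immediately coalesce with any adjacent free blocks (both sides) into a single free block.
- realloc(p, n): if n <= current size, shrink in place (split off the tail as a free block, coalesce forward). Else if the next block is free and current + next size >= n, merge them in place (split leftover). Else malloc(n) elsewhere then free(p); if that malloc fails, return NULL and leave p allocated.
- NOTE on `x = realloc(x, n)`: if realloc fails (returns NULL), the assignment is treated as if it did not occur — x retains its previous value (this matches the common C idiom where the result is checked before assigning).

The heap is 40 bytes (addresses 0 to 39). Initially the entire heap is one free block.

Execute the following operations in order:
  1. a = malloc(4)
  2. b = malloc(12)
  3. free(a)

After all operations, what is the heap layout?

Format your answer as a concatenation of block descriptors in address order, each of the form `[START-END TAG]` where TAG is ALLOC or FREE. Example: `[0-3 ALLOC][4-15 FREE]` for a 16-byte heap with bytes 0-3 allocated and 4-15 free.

Op 1: a = malloc(4) -> a = 0; heap: [0-3 ALLOC][4-39 FREE]
Op 2: b = malloc(12) -> b = 4; heap: [0-3 ALLOC][4-15 ALLOC][16-39 FREE]
Op 3: free(a) -> (freed a); heap: [0-3 FREE][4-15 ALLOC][16-39 FREE]

Answer: [0-3 FREE][4-15 ALLOC][16-39 FREE]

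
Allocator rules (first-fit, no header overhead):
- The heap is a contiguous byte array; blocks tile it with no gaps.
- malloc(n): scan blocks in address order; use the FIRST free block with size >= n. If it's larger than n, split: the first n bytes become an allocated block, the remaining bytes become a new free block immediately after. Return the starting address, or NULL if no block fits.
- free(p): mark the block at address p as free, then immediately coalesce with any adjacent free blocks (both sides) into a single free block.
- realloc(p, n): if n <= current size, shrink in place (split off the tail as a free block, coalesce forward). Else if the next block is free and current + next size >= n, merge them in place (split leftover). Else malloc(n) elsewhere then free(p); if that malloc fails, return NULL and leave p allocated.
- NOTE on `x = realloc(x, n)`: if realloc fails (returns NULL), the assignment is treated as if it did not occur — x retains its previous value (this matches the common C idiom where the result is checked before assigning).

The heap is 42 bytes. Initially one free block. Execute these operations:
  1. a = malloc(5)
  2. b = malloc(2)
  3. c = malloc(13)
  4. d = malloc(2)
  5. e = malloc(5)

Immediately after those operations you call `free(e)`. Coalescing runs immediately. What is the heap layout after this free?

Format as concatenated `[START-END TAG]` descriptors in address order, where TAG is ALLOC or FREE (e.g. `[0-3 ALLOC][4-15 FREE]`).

Op 1: a = malloc(5) -> a = 0; heap: [0-4 ALLOC][5-41 FREE]
Op 2: b = malloc(2) -> b = 5; heap: [0-4 ALLOC][5-6 ALLOC][7-41 FREE]
Op 3: c = malloc(13) -> c = 7; heap: [0-4 ALLOC][5-6 ALLOC][7-19 ALLOC][20-41 FREE]
Op 4: d = malloc(2) -> d = 20; heap: [0-4 ALLOC][5-6 ALLOC][7-19 ALLOC][20-21 ALLOC][22-41 FREE]
Op 5: e = malloc(5) -> e = 22; heap: [0-4 ALLOC][5-6 ALLOC][7-19 ALLOC][20-21 ALLOC][22-26 ALLOC][27-41 FREE]
free(e): e = 22 -> block [22-26 ALLOC]; mark free, coalesce with adjacent free neighbors -> [0-4 ALLOC][5-6 ALLOC][7-19 ALLOC][20-21 ALLOC][22-41 FREE]

Answer: [0-4 ALLOC][5-6 ALLOC][7-19 ALLOC][20-21 ALLOC][22-41 FREE]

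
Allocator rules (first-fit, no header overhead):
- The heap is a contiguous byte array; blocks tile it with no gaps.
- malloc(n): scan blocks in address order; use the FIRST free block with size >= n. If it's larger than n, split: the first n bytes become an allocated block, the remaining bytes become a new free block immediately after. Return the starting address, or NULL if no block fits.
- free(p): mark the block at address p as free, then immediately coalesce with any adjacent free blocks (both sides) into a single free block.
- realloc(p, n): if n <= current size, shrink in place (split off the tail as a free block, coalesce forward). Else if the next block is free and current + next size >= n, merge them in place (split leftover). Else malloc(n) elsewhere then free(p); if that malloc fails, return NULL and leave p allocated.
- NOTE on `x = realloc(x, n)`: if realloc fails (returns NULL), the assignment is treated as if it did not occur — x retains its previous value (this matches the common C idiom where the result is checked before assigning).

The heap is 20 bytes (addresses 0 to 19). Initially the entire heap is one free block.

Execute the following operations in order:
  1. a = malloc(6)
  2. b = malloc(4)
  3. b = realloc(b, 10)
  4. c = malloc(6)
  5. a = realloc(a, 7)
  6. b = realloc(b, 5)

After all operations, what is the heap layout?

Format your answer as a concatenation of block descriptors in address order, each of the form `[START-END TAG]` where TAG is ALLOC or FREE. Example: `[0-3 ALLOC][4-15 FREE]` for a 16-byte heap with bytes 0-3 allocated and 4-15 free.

Answer: [0-5 ALLOC][6-10 ALLOC][11-19 FREE]

Derivation:
Op 1: a = malloc(6) -> a = 0; heap: [0-5 ALLOC][6-19 FREE]
Op 2: b = malloc(4) -> b = 6; heap: [0-5 ALLOC][6-9 ALLOC][10-19 FREE]
Op 3: b = realloc(b, 10) -> b = 6; heap: [0-5 ALLOC][6-15 ALLOC][16-19 FREE]
Op 4: c = malloc(6) -> c = NULL; heap: [0-5 ALLOC][6-15 ALLOC][16-19 FREE]
Op 5: a = realloc(a, 7) -> NULL (a unchanged); heap: [0-5 ALLOC][6-15 ALLOC][16-19 FREE]
Op 6: b = realloc(b, 5) -> b = 6; heap: [0-5 ALLOC][6-10 ALLOC][11-19 FREE]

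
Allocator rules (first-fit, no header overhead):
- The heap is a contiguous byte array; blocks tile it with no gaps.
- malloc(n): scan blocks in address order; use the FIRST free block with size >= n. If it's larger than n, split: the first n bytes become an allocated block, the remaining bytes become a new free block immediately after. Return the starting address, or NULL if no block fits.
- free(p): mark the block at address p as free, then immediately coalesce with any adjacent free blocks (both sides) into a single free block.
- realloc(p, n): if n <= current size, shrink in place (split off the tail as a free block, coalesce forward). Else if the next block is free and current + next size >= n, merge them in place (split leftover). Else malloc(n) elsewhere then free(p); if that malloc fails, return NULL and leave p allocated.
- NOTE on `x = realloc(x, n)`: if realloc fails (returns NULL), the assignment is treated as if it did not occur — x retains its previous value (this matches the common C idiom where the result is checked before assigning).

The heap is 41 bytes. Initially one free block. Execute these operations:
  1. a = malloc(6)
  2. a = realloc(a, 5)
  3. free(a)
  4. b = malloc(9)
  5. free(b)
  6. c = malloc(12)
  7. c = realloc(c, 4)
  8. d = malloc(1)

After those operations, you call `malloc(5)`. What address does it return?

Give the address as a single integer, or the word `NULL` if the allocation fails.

Op 1: a = malloc(6) -> a = 0; heap: [0-5 ALLOC][6-40 FREE]
Op 2: a = realloc(a, 5) -> a = 0; heap: [0-4 ALLOC][5-40 FREE]
Op 3: free(a) -> (freed a); heap: [0-40 FREE]
Op 4: b = malloc(9) -> b = 0; heap: [0-8 ALLOC][9-40 FREE]
Op 5: free(b) -> (freed b); heap: [0-40 FREE]
Op 6: c = malloc(12) -> c = 0; heap: [0-11 ALLOC][12-40 FREE]
Op 7: c = realloc(c, 4) -> c = 0; heap: [0-3 ALLOC][4-40 FREE]
Op 8: d = malloc(1) -> d = 4; heap: [0-3 ALLOC][4-4 ALLOC][5-40 FREE]
malloc(5): first-fit scan over [0-3 ALLOC][4-4 ALLOC][5-40 FREE] -> 5

Answer: 5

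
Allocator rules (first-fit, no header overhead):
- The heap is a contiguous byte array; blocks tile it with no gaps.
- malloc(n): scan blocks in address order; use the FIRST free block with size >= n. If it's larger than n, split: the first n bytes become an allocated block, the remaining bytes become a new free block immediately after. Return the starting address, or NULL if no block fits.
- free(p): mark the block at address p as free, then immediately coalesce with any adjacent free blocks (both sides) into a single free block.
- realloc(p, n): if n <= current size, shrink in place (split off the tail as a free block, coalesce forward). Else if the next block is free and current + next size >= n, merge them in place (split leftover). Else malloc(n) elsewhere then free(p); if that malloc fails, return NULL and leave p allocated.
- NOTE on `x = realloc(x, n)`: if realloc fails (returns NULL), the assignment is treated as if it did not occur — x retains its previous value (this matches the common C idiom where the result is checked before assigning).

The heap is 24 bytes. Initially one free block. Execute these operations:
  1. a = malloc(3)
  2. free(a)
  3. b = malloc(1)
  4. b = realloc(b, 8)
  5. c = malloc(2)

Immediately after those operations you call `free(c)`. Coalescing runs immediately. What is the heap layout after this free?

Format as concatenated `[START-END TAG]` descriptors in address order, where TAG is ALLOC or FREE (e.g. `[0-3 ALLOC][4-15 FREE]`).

Op 1: a = malloc(3) -> a = 0; heap: [0-2 ALLOC][3-23 FREE]
Op 2: free(a) -> (freed a); heap: [0-23 FREE]
Op 3: b = malloc(1) -> b = 0; heap: [0-0 ALLOC][1-23 FREE]
Op 4: b = realloc(b, 8) -> b = 0; heap: [0-7 ALLOC][8-23 FREE]
Op 5: c = malloc(2) -> c = 8; heap: [0-7 ALLOC][8-9 ALLOC][10-23 FREE]
free(c): c = 8 -> block [8-9 ALLOC]; mark free, coalesce with adjacent free neighbors -> [0-7 ALLOC][8-23 FREE]

Answer: [0-7 ALLOC][8-23 FREE]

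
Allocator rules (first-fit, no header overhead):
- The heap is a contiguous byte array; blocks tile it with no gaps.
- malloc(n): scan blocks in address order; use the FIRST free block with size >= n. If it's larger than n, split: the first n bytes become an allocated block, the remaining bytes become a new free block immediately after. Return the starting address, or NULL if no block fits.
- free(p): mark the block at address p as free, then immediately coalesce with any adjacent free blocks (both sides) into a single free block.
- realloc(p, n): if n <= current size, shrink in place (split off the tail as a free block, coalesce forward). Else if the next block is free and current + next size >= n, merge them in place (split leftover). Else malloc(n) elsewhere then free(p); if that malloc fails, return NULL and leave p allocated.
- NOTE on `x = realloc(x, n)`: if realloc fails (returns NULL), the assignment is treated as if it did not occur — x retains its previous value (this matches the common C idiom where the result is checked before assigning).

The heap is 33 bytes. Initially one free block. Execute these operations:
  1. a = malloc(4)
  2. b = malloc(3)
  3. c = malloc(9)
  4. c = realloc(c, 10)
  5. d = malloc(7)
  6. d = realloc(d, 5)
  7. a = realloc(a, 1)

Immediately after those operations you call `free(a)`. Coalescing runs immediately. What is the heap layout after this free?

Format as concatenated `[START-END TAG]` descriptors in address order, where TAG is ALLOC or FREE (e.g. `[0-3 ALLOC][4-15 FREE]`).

Op 1: a = malloc(4) -> a = 0; heap: [0-3 ALLOC][4-32 FREE]
Op 2: b = malloc(3) -> b = 4; heap: [0-3 ALLOC][4-6 ALLOC][7-32 FREE]
Op 3: c = malloc(9) -> c = 7; heap: [0-3 ALLOC][4-6 ALLOC][7-15 ALLOC][16-32 FREE]
Op 4: c = realloc(c, 10) -> c = 7; heap: [0-3 ALLOC][4-6 ALLOC][7-16 ALLOC][17-32 FREE]
Op 5: d = malloc(7) -> d = 17; heap: [0-3 ALLOC][4-6 ALLOC][7-16 ALLOC][17-23 ALLOC][24-32 FREE]
Op 6: d = realloc(d, 5) -> d = 17; heap: [0-3 ALLOC][4-6 ALLOC][7-16 ALLOC][17-21 ALLOC][22-32 FREE]
Op 7: a = realloc(a, 1) -> a = 0; heap: [0-0 ALLOC][1-3 FREE][4-6 ALLOC][7-16 ALLOC][17-21 ALLOC][22-32 FREE]
free(a): a = 0 -> block [0-0 ALLOC]; mark free, coalesce with adjacent free neighbors -> [0-3 FREE][4-6 ALLOC][7-16 ALLOC][17-21 ALLOC][22-32 FREE]

Answer: [0-3 FREE][4-6 ALLOC][7-16 ALLOC][17-21 ALLOC][22-32 FREE]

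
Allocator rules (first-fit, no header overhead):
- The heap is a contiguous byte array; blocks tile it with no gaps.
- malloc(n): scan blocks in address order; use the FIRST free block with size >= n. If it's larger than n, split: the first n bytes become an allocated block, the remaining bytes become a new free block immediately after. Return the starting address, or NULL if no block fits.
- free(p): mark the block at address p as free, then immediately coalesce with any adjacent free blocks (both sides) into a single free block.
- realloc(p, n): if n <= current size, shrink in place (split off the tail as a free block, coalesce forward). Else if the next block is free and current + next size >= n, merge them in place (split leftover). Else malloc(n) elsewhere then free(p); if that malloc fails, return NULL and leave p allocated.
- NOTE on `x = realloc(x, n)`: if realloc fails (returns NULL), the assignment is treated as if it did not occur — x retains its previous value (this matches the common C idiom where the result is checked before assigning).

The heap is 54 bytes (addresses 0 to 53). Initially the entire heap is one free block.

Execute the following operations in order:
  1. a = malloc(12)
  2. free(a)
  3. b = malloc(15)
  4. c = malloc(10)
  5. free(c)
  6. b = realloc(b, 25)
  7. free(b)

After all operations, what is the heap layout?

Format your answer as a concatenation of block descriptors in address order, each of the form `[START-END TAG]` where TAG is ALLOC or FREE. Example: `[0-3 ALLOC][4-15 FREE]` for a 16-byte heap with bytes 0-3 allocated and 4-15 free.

Answer: [0-53 FREE]

Derivation:
Op 1: a = malloc(12) -> a = 0; heap: [0-11 ALLOC][12-53 FREE]
Op 2: free(a) -> (freed a); heap: [0-53 FREE]
Op 3: b = malloc(15) -> b = 0; heap: [0-14 ALLOC][15-53 FREE]
Op 4: c = malloc(10) -> c = 15; heap: [0-14 ALLOC][15-24 ALLOC][25-53 FREE]
Op 5: free(c) -> (freed c); heap: [0-14 ALLOC][15-53 FREE]
Op 6: b = realloc(b, 25) -> b = 0; heap: [0-24 ALLOC][25-53 FREE]
Op 7: free(b) -> (freed b); heap: [0-53 FREE]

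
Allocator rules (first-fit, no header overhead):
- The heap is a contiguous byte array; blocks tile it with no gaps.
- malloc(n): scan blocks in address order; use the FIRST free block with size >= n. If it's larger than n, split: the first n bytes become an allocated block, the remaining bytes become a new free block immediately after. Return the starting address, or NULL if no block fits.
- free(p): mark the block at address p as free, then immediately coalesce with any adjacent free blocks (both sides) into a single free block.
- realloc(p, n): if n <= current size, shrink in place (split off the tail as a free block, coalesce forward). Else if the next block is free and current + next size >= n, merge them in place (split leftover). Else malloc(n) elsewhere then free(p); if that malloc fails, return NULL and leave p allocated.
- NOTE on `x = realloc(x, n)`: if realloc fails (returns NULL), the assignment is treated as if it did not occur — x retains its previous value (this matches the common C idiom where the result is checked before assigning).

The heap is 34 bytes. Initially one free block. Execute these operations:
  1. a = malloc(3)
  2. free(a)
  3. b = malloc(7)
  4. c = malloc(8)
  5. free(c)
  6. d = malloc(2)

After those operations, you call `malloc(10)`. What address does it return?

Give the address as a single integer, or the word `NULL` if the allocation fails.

Op 1: a = malloc(3) -> a = 0; heap: [0-2 ALLOC][3-33 FREE]
Op 2: free(a) -> (freed a); heap: [0-33 FREE]
Op 3: b = malloc(7) -> b = 0; heap: [0-6 ALLOC][7-33 FREE]
Op 4: c = malloc(8) -> c = 7; heap: [0-6 ALLOC][7-14 ALLOC][15-33 FREE]
Op 5: free(c) -> (freed c); heap: [0-6 ALLOC][7-33 FREE]
Op 6: d = malloc(2) -> d = 7; heap: [0-6 ALLOC][7-8 ALLOC][9-33 FREE]
malloc(10): first-fit scan over [0-6 ALLOC][7-8 ALLOC][9-33 FREE] -> 9

Answer: 9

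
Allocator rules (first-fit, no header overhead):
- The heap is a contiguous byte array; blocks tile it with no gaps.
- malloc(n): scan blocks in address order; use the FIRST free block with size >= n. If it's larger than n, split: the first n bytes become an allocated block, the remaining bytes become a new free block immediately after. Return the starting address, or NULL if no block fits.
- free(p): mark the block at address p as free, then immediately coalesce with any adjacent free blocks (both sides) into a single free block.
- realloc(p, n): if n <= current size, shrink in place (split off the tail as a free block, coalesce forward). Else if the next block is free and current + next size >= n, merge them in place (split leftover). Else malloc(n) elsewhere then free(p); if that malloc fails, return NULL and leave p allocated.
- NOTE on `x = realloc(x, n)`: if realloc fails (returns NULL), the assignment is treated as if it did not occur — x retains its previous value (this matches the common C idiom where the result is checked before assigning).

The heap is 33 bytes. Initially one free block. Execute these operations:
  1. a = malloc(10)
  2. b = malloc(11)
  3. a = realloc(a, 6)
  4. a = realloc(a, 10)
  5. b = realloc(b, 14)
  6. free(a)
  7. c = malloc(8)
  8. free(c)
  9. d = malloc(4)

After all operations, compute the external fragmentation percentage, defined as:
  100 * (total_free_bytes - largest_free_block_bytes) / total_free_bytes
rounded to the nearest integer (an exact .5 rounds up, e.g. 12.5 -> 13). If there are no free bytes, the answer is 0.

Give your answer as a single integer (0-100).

Answer: 40

Derivation:
Op 1: a = malloc(10) -> a = 0; heap: [0-9 ALLOC][10-32 FREE]
Op 2: b = malloc(11) -> b = 10; heap: [0-9 ALLOC][10-20 ALLOC][21-32 FREE]
Op 3: a = realloc(a, 6) -> a = 0; heap: [0-5 ALLOC][6-9 FREE][10-20 ALLOC][21-32 FREE]
Op 4: a = realloc(a, 10) -> a = 0; heap: [0-9 ALLOC][10-20 ALLOC][21-32 FREE]
Op 5: b = realloc(b, 14) -> b = 10; heap: [0-9 ALLOC][10-23 ALLOC][24-32 FREE]
Op 6: free(a) -> (freed a); heap: [0-9 FREE][10-23 ALLOC][24-32 FREE]
Op 7: c = malloc(8) -> c = 0; heap: [0-7 ALLOC][8-9 FREE][10-23 ALLOC][24-32 FREE]
Op 8: free(c) -> (freed c); heap: [0-9 FREE][10-23 ALLOC][24-32 FREE]
Op 9: d = malloc(4) -> d = 0; heap: [0-3 ALLOC][4-9 FREE][10-23 ALLOC][24-32 FREE]
Free blocks: [6 9] total_free=15 largest=9 -> 100*(15-9)/15 = 600/15 = 40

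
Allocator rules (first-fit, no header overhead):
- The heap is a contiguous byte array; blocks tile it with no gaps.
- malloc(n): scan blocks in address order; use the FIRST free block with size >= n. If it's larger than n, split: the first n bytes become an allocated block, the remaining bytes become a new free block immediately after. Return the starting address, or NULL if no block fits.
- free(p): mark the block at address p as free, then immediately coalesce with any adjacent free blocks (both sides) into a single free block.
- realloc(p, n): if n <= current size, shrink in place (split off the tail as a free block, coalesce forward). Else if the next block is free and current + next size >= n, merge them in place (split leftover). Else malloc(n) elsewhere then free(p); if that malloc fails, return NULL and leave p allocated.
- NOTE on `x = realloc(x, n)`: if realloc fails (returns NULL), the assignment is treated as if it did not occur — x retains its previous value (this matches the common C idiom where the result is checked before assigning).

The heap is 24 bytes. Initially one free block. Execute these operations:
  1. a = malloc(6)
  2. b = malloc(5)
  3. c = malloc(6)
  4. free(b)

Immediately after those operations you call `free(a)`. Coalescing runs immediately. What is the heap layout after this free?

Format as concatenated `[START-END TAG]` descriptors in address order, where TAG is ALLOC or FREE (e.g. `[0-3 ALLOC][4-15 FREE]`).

Answer: [0-10 FREE][11-16 ALLOC][17-23 FREE]

Derivation:
Op 1: a = malloc(6) -> a = 0; heap: [0-5 ALLOC][6-23 FREE]
Op 2: b = malloc(5) -> b = 6; heap: [0-5 ALLOC][6-10 ALLOC][11-23 FREE]
Op 3: c = malloc(6) -> c = 11; heap: [0-5 ALLOC][6-10 ALLOC][11-16 ALLOC][17-23 FREE]
Op 4: free(b) -> (freed b); heap: [0-5 ALLOC][6-10 FREE][11-16 ALLOC][17-23 FREE]
free(a): a = 0 -> block [0-5 ALLOC]; mark free, coalesce with adjacent free neighbors -> [0-10 FREE][11-16 ALLOC][17-23 FREE]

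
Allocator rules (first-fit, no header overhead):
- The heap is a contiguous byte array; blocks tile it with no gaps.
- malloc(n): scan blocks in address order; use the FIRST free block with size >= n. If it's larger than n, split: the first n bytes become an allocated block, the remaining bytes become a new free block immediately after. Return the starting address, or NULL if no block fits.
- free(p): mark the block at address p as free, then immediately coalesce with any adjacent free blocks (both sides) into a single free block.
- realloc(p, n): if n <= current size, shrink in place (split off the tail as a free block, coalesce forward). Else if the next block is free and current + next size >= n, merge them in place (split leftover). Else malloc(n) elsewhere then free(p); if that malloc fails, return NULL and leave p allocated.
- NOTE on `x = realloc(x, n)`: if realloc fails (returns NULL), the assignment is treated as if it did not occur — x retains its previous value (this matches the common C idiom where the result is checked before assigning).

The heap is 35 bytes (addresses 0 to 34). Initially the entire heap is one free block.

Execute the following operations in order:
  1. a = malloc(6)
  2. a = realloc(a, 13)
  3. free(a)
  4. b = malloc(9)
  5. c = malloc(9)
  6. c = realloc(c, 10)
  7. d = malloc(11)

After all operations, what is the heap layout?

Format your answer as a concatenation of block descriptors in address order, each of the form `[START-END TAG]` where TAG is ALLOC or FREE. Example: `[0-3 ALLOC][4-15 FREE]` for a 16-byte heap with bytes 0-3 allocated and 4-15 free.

Op 1: a = malloc(6) -> a = 0; heap: [0-5 ALLOC][6-34 FREE]
Op 2: a = realloc(a, 13) -> a = 0; heap: [0-12 ALLOC][13-34 FREE]
Op 3: free(a) -> (freed a); heap: [0-34 FREE]
Op 4: b = malloc(9) -> b = 0; heap: [0-8 ALLOC][9-34 FREE]
Op 5: c = malloc(9) -> c = 9; heap: [0-8 ALLOC][9-17 ALLOC][18-34 FREE]
Op 6: c = realloc(c, 10) -> c = 9; heap: [0-8 ALLOC][9-18 ALLOC][19-34 FREE]
Op 7: d = malloc(11) -> d = 19; heap: [0-8 ALLOC][9-18 ALLOC][19-29 ALLOC][30-34 FREE]

Answer: [0-8 ALLOC][9-18 ALLOC][19-29 ALLOC][30-34 FREE]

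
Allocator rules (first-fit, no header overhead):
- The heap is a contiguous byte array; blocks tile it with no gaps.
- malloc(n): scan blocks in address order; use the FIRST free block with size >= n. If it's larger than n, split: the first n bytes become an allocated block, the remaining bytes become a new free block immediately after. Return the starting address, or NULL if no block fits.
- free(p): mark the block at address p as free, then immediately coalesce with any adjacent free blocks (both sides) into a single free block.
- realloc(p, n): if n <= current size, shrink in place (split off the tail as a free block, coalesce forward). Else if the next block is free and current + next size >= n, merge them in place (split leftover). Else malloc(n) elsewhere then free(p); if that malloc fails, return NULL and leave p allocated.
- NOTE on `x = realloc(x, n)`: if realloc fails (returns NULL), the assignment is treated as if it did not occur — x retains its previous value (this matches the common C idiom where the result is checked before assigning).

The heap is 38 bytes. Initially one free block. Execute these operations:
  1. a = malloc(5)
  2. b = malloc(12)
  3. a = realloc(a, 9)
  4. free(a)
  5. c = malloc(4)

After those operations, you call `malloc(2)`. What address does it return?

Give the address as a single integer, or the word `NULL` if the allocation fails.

Answer: 17

Derivation:
Op 1: a = malloc(5) -> a = 0; heap: [0-4 ALLOC][5-37 FREE]
Op 2: b = malloc(12) -> b = 5; heap: [0-4 ALLOC][5-16 ALLOC][17-37 FREE]
Op 3: a = realloc(a, 9) -> a = 17; heap: [0-4 FREE][5-16 ALLOC][17-25 ALLOC][26-37 FREE]
Op 4: free(a) -> (freed a); heap: [0-4 FREE][5-16 ALLOC][17-37 FREE]
Op 5: c = malloc(4) -> c = 0; heap: [0-3 ALLOC][4-4 FREE][5-16 ALLOC][17-37 FREE]
malloc(2): first-fit scan over [0-3 ALLOC][4-4 FREE][5-16 ALLOC][17-37 FREE] -> 17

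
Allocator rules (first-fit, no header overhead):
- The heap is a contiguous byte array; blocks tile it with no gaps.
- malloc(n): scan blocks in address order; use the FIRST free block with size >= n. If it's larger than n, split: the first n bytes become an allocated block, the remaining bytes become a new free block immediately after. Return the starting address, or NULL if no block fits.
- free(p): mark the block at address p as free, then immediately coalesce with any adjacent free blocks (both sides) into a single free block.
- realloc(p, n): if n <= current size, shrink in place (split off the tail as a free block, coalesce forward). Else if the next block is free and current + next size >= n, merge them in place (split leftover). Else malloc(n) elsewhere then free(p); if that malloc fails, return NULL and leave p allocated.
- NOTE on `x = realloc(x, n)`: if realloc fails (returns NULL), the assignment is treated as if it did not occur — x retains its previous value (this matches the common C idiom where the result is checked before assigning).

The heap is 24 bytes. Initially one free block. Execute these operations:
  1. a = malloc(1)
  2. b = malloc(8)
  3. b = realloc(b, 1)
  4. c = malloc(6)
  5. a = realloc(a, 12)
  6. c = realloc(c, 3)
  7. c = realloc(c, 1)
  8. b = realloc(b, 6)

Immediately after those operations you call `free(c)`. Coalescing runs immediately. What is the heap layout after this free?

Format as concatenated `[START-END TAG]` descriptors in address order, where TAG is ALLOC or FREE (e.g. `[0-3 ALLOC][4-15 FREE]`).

Answer: [0-0 FREE][1-1 ALLOC][2-7 FREE][8-19 ALLOC][20-23 FREE]

Derivation:
Op 1: a = malloc(1) -> a = 0; heap: [0-0 ALLOC][1-23 FREE]
Op 2: b = malloc(8) -> b = 1; heap: [0-0 ALLOC][1-8 ALLOC][9-23 FREE]
Op 3: b = realloc(b, 1) -> b = 1; heap: [0-0 ALLOC][1-1 ALLOC][2-23 FREE]
Op 4: c = malloc(6) -> c = 2; heap: [0-0 ALLOC][1-1 ALLOC][2-7 ALLOC][8-23 FREE]
Op 5: a = realloc(a, 12) -> a = 8; heap: [0-0 FREE][1-1 ALLOC][2-7 ALLOC][8-19 ALLOC][20-23 FREE]
Op 6: c = realloc(c, 3) -> c = 2; heap: [0-0 FREE][1-1 ALLOC][2-4 ALLOC][5-7 FREE][8-19 ALLOC][20-23 FREE]
Op 7: c = realloc(c, 1) -> c = 2; heap: [0-0 FREE][1-1 ALLOC][2-2 ALLOC][3-7 FREE][8-19 ALLOC][20-23 FREE]
Op 8: b = realloc(b, 6) -> NULL (b unchanged); heap: [0-0 FREE][1-1 ALLOC][2-2 ALLOC][3-7 FREE][8-19 ALLOC][20-23 FREE]
free(c): c = 2 -> block [2-2 ALLOC]; mark free, coalesce with adjacent free neighbors -> [0-0 FREE][1-1 ALLOC][2-7 FREE][8-19 ALLOC][20-23 FREE]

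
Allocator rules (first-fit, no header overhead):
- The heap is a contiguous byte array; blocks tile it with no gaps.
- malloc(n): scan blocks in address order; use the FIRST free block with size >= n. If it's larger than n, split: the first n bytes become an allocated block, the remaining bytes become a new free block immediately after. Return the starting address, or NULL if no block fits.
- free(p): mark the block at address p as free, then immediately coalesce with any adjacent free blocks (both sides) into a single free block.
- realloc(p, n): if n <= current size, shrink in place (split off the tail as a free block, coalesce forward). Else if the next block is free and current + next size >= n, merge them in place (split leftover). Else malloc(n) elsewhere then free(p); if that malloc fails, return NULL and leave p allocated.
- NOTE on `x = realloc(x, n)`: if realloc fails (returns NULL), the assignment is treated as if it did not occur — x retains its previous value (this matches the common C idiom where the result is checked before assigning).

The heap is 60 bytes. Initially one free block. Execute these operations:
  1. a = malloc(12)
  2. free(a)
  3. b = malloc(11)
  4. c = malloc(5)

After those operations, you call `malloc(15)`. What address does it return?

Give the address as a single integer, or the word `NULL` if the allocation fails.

Op 1: a = malloc(12) -> a = 0; heap: [0-11 ALLOC][12-59 FREE]
Op 2: free(a) -> (freed a); heap: [0-59 FREE]
Op 3: b = malloc(11) -> b = 0; heap: [0-10 ALLOC][11-59 FREE]
Op 4: c = malloc(5) -> c = 11; heap: [0-10 ALLOC][11-15 ALLOC][16-59 FREE]
malloc(15): first-fit scan over [0-10 ALLOC][11-15 ALLOC][16-59 FREE] -> 16

Answer: 16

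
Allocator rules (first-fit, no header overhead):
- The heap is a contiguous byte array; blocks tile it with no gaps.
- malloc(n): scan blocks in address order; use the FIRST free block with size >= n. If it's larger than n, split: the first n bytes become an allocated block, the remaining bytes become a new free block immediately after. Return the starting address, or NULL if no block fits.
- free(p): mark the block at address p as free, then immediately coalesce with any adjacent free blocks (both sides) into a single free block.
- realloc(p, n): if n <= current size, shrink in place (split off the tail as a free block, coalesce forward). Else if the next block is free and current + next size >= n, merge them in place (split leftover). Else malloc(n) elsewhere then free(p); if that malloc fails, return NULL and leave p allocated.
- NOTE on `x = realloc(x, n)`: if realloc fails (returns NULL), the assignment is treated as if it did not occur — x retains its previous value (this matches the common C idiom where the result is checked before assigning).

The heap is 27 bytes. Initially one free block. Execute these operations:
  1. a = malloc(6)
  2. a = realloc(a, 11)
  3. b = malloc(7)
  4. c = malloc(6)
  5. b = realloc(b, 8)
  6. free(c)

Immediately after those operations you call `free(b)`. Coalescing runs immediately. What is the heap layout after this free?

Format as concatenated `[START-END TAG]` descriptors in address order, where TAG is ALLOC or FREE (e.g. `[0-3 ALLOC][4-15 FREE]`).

Answer: [0-10 ALLOC][11-26 FREE]

Derivation:
Op 1: a = malloc(6) -> a = 0; heap: [0-5 ALLOC][6-26 FREE]
Op 2: a = realloc(a, 11) -> a = 0; heap: [0-10 ALLOC][11-26 FREE]
Op 3: b = malloc(7) -> b = 11; heap: [0-10 ALLOC][11-17 ALLOC][18-26 FREE]
Op 4: c = malloc(6) -> c = 18; heap: [0-10 ALLOC][11-17 ALLOC][18-23 ALLOC][24-26 FREE]
Op 5: b = realloc(b, 8) -> NULL (b unchanged); heap: [0-10 ALLOC][11-17 ALLOC][18-23 ALLOC][24-26 FREE]
Op 6: free(c) -> (freed c); heap: [0-10 ALLOC][11-17 ALLOC][18-26 FREE]
free(b): b = 11 -> block [11-17 ALLOC]; mark free, coalesce with adjacent free neighbors -> [0-10 ALLOC][11-26 FREE]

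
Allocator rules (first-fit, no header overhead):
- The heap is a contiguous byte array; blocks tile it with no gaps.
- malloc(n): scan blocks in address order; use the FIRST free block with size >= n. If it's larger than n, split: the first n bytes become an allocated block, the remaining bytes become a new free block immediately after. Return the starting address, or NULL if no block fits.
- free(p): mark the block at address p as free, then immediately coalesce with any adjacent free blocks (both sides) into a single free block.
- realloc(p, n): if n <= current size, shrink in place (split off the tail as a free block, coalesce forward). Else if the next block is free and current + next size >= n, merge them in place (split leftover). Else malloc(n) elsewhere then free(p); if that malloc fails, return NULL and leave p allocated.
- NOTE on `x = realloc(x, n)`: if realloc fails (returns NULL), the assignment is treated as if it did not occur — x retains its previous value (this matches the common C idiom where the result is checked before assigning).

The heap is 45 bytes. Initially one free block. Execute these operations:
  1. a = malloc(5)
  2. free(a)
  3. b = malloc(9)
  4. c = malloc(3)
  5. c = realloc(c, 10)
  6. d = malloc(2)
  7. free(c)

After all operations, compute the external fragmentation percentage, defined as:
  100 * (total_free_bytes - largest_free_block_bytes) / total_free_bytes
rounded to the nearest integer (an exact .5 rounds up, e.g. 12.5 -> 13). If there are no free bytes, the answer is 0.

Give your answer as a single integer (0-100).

Op 1: a = malloc(5) -> a = 0; heap: [0-4 ALLOC][5-44 FREE]
Op 2: free(a) -> (freed a); heap: [0-44 FREE]
Op 3: b = malloc(9) -> b = 0; heap: [0-8 ALLOC][9-44 FREE]
Op 4: c = malloc(3) -> c = 9; heap: [0-8 ALLOC][9-11 ALLOC][12-44 FREE]
Op 5: c = realloc(c, 10) -> c = 9; heap: [0-8 ALLOC][9-18 ALLOC][19-44 FREE]
Op 6: d = malloc(2) -> d = 19; heap: [0-8 ALLOC][9-18 ALLOC][19-20 ALLOC][21-44 FREE]
Op 7: free(c) -> (freed c); heap: [0-8 ALLOC][9-18 FREE][19-20 ALLOC][21-44 FREE]
Free blocks: [10 24] total_free=34 largest=24 -> 100*(34-24)/34 = 1000/34 ≈ 29.412 -> rounds to 29

Answer: 29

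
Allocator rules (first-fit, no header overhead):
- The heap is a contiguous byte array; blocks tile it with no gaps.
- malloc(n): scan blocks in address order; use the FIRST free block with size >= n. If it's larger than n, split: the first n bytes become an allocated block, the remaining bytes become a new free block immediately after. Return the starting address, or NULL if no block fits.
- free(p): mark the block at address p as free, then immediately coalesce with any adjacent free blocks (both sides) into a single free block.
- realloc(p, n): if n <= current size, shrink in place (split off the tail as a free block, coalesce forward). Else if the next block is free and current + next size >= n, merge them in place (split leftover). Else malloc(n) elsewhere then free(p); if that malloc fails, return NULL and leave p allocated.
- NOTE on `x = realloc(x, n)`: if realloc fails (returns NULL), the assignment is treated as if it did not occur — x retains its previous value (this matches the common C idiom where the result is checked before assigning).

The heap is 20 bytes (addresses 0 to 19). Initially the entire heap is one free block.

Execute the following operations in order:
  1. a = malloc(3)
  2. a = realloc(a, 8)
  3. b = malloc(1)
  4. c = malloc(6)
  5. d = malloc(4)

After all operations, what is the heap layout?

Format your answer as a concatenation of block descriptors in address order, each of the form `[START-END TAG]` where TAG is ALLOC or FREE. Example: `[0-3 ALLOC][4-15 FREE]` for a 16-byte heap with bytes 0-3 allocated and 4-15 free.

Answer: [0-7 ALLOC][8-8 ALLOC][9-14 ALLOC][15-18 ALLOC][19-19 FREE]

Derivation:
Op 1: a = malloc(3) -> a = 0; heap: [0-2 ALLOC][3-19 FREE]
Op 2: a = realloc(a, 8) -> a = 0; heap: [0-7 ALLOC][8-19 FREE]
Op 3: b = malloc(1) -> b = 8; heap: [0-7 ALLOC][8-8 ALLOC][9-19 FREE]
Op 4: c = malloc(6) -> c = 9; heap: [0-7 ALLOC][8-8 ALLOC][9-14 ALLOC][15-19 FREE]
Op 5: d = malloc(4) -> d = 15; heap: [0-7 ALLOC][8-8 ALLOC][9-14 ALLOC][15-18 ALLOC][19-19 FREE]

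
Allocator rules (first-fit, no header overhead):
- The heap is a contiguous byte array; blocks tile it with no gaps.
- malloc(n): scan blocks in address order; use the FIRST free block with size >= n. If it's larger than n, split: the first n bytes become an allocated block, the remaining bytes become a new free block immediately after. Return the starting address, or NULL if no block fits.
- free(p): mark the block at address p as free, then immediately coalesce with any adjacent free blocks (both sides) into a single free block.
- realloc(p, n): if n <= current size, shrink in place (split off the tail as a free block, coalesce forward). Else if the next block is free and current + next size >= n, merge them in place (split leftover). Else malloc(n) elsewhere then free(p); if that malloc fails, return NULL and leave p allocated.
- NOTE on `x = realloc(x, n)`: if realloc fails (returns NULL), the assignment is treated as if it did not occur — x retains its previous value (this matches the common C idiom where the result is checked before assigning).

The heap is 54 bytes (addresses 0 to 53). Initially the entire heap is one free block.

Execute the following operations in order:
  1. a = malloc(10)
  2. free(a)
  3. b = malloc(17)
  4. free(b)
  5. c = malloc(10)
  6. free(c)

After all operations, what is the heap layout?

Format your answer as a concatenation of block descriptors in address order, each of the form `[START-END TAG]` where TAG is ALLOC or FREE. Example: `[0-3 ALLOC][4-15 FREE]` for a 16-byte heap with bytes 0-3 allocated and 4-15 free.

Op 1: a = malloc(10) -> a = 0; heap: [0-9 ALLOC][10-53 FREE]
Op 2: free(a) -> (freed a); heap: [0-53 FREE]
Op 3: b = malloc(17) -> b = 0; heap: [0-16 ALLOC][17-53 FREE]
Op 4: free(b) -> (freed b); heap: [0-53 FREE]
Op 5: c = malloc(10) -> c = 0; heap: [0-9 ALLOC][10-53 FREE]
Op 6: free(c) -> (freed c); heap: [0-53 FREE]

Answer: [0-53 FREE]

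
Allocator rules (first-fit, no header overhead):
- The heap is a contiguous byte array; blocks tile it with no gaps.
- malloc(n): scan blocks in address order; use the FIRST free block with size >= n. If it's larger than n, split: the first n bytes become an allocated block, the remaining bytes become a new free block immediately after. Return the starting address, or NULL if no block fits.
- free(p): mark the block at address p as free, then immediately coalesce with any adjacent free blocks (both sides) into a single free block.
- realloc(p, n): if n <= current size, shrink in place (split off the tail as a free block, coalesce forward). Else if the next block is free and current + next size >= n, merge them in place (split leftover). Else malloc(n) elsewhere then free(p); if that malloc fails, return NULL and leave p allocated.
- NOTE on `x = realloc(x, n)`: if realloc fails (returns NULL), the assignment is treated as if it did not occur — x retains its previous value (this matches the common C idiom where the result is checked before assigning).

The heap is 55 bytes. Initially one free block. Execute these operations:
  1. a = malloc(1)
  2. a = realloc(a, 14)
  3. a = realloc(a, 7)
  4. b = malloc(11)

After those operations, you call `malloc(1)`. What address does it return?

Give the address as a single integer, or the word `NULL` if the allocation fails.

Answer: 18

Derivation:
Op 1: a = malloc(1) -> a = 0; heap: [0-0 ALLOC][1-54 FREE]
Op 2: a = realloc(a, 14) -> a = 0; heap: [0-13 ALLOC][14-54 FREE]
Op 3: a = realloc(a, 7) -> a = 0; heap: [0-6 ALLOC][7-54 FREE]
Op 4: b = malloc(11) -> b = 7; heap: [0-6 ALLOC][7-17 ALLOC][18-54 FREE]
malloc(1): first-fit scan over [0-6 ALLOC][7-17 ALLOC][18-54 FREE] -> 18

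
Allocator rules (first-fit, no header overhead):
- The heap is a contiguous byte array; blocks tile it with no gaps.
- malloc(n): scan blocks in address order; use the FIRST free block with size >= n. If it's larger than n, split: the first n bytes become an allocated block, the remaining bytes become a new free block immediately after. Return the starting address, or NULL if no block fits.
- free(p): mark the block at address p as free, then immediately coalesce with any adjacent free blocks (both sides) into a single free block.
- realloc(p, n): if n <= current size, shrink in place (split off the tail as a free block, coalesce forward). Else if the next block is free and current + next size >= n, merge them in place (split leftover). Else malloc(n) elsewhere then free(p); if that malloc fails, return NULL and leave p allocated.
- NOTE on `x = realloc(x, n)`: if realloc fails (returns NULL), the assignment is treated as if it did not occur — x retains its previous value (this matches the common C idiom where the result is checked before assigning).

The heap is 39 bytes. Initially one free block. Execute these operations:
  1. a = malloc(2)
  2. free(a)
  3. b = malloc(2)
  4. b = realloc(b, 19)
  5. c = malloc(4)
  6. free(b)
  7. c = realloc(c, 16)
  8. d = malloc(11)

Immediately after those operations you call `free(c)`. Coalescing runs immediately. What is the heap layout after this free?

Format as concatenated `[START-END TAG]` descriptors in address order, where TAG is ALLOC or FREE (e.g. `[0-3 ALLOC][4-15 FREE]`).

Answer: [0-10 ALLOC][11-38 FREE]

Derivation:
Op 1: a = malloc(2) -> a = 0; heap: [0-1 ALLOC][2-38 FREE]
Op 2: free(a) -> (freed a); heap: [0-38 FREE]
Op 3: b = malloc(2) -> b = 0; heap: [0-1 ALLOC][2-38 FREE]
Op 4: b = realloc(b, 19) -> b = 0; heap: [0-18 ALLOC][19-38 FREE]
Op 5: c = malloc(4) -> c = 19; heap: [0-18 ALLOC][19-22 ALLOC][23-38 FREE]
Op 6: free(b) -> (freed b); heap: [0-18 FREE][19-22 ALLOC][23-38 FREE]
Op 7: c = realloc(c, 16) -> c = 19; heap: [0-18 FREE][19-34 ALLOC][35-38 FREE]
Op 8: d = malloc(11) -> d = 0; heap: [0-10 ALLOC][11-18 FREE][19-34 ALLOC][35-38 FREE]
free(c): c = 19 -> block [19-34 ALLOC]; mark free, coalesce with adjacent free neighbors -> [0-10 ALLOC][11-38 FREE]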